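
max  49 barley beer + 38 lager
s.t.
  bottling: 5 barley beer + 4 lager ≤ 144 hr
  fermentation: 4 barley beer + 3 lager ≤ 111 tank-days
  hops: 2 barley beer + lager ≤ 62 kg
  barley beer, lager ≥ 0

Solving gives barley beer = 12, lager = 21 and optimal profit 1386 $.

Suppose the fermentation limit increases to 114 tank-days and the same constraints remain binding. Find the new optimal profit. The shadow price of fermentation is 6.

1404

Δb = 3, so new z* = 1386 + (6)·(3) = 1386 + 18 = 1404.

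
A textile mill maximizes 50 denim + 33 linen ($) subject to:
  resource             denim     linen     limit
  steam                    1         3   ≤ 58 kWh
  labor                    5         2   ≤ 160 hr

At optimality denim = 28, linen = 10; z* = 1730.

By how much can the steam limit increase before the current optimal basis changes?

182

Binding constraints: steam, labor. The basis is B = [[1,3],[5,2]] with det -13.
Per unit increase in steam, x* moves by d = (-0.1538, 0.3846).
The basis stays optimal until denim reaches 0; allowable increase = 182 kWh.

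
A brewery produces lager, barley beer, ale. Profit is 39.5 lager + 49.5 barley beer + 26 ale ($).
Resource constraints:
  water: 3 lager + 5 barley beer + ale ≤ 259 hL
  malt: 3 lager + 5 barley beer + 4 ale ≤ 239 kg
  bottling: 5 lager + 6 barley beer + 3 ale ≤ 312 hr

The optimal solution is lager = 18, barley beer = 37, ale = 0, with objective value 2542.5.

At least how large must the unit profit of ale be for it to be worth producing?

Binding: malt and bottling. Non-binding: water (20 unused).
Slack constraints have shadow price 0 (complementary slackness).
From A_Bᵀ y = c: 3·y_malt + 5·y_bottling = 39.5; 5·y_malt + 6·y_bottling = 49.5.
This yields shadow prices y_malt = 1.5, y_bottling = 7.
ale enters the basis when its profit ≥ yᵀa₃ = 1.5·4 + 7·3 = 27.

27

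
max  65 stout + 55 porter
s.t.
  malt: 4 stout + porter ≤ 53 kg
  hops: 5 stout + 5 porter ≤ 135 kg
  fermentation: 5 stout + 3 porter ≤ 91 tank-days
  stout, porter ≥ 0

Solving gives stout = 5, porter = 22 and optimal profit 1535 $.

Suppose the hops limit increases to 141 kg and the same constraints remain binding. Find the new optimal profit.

1583

At the optimum: malt uses 42 of 53 (slack = 11); hops uses 135 of 135 (binding); fermentation uses 91 of 91 (binding).
Slack constraints have shadow price 0 (complementary slackness).
From A_Bᵀ y = c: 5·y_hops + 5·y_fermentation = 65; 5·y_hops + 3·y_fermentation = 55.
This yields shadow prices y_hops = 8, y_fermentation = 5.
Δz = y_hops·Δb = 8 × (6) = 48, so new z* = 1535 + 48 = 1583.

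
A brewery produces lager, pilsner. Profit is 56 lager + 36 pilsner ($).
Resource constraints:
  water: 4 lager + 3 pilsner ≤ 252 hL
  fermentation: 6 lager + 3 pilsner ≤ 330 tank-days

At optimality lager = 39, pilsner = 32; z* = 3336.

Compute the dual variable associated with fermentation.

Check each constraint at x*: water 252/252 (tight); fermentation 330/330 (tight).
Dual feasibility on the basic columns requires 4·y_water + 6·y_fermentation = 56, 3·y_water + 3·y_fermentation = 36.
→ y_water = 8 and y_fermentation = 4.
Shadow price of fermentation = 4.

4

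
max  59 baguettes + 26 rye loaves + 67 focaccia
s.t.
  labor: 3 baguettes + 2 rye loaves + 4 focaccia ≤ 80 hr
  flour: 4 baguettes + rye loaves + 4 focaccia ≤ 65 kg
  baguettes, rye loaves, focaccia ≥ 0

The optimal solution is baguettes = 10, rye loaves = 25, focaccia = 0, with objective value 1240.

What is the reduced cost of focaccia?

-1

Both labor and flour are binding at x*.
From A_Bᵀ y = c: 3·y_labor + 4·y_flour = 59; 2·y_labor + 1·y_flour = 26.
Solving: y_labor = 9, y_flour = 8.
Reduced cost of focaccia: c₃ − yᵀa₃ = 67 − (9·4 + 8·4) = 67 − 68 = -1.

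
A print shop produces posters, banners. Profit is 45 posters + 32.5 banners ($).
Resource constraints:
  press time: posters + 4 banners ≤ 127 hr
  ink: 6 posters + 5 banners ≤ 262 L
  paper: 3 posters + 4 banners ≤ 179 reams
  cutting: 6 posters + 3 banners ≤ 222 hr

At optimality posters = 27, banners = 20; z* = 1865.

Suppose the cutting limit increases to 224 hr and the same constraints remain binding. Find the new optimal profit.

1870

At the optimum: press time uses 107 of 127 (slack = 20); ink uses 262 of 262 (binding); paper uses 161 of 179 (slack = 18); cutting uses 222 of 222 (binding).
Since press time, paper are not tight, their duals are 0.
Dual feasibility on the basic columns requires 6·y_ink + 6·y_cutting = 45, 5·y_ink + 3·y_cutting = 32.5.
Solving: y_ink = 5, y_cutting = 2.5.
Δz = y_cutting·Δb = 2.5 × (2) = 5, so new z* = 1865 + 5 = 1870.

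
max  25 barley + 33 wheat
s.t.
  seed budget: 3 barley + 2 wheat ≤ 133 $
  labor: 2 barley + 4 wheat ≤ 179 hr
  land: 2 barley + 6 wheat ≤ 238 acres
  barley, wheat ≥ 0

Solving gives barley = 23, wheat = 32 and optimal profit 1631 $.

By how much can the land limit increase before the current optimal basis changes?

8.75

Binding constraints: seed budget, land. The basis is B = [[3,2],[2,6]] with det 14.
Per unit increase in land, x* moves by d = (-0.1429, 0.2143).
The basis stays optimal until labor becomes binding; allowable increase = 8.75 acres.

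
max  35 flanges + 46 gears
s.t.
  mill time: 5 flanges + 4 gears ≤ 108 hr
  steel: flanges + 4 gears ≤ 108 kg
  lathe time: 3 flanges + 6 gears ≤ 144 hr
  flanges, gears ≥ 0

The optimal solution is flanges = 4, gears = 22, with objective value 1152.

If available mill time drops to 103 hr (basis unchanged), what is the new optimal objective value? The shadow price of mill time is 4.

1132

Δb = -5, so new z* = 1152 + (4)·(-5) = 1152 − 20 = 1132.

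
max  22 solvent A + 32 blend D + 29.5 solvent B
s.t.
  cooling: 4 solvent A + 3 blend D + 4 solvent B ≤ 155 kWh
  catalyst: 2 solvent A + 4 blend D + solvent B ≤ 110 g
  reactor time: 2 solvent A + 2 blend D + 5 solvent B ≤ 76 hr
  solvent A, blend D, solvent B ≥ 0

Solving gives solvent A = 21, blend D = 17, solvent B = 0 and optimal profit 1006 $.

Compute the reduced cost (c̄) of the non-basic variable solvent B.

At the optimum: cooling uses 135 of 155 (slack = 20); catalyst uses 110 of 110 (binding); reactor time uses 76 of 76 (binding).
Since cooling is not tight, its dual is 0.
From A_Bᵀ y = c: 2·y_catalyst + 2·y_reactor time = 22; 4·y_catalyst + 2·y_reactor time = 32.
This yields shadow prices y_catalyst = 5, y_reactor time = 6.
Reduced cost of solvent B: c₃ − yᵀa₃ = 29.5 − (5·1 + 6·5) = 29.5 − 35 = -5.5.

-5.5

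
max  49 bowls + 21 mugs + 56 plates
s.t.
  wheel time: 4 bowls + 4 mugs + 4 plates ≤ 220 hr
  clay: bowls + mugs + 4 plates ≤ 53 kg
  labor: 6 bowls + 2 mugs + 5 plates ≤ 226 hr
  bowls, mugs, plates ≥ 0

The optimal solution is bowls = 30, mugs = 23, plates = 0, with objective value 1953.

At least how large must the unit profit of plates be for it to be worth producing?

63

Check each constraint at x*: wheel time 212/220 (slack 8); clay 53/53 (tight); labor 226/226 (tight).
By complementary slackness, y = 0 for the non-binding constraint.
From A_Bᵀ y = c: 1·y_clay + 6·y_labor = 49; 1·y_clay + 2·y_labor = 21.
Solving: y_clay = 7, y_labor = 7.
plates enters the basis when its profit ≥ yᵀa₃ = 7·4 + 7·5 = 63.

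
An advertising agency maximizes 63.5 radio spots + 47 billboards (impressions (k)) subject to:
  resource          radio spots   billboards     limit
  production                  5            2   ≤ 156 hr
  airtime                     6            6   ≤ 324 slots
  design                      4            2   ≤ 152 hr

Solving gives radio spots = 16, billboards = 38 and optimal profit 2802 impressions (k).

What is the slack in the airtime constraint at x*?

0

airtime used = 6·16 + 6·38 = 324; slack = 324 − 324 = 0.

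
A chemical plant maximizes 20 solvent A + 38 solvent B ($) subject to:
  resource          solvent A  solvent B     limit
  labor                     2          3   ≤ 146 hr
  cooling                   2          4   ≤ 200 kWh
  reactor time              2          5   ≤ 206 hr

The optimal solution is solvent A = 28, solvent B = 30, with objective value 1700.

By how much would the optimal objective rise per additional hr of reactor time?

4

Check each constraint at x*: labor 146/146 (tight); cooling 176/200 (slack 24); reactor time 206/206 (tight).
By complementary slackness, y = 0 for the non-binding constraint.
From A_Bᵀ y = c: 2·y_labor + 2·y_reactor time = 20; 3·y_labor + 5·y_reactor time = 38.
This yields shadow prices y_labor = 6, y_reactor time = 4.
Shadow price of reactor time = 4.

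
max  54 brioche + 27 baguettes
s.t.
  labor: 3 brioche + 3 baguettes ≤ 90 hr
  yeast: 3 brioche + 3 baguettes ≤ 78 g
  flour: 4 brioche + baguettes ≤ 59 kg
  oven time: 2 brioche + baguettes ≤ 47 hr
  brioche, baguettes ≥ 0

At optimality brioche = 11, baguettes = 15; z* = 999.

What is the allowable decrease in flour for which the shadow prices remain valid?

33

Binding constraints: yeast, flour. The basis is B = [[3,3],[4,1]] with det -9.
Per unit decrease in flour, x* moves by d = (-0.3333, 0.3333).
The basis stays optimal until brioche reaches 0; allowable decrease = 33 kg.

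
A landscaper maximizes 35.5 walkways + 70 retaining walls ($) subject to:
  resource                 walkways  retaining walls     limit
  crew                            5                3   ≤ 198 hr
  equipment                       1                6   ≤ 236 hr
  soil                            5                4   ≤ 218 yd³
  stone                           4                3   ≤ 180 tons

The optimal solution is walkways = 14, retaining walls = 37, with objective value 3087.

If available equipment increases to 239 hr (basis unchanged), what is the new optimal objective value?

3111

Binding: equipment and soil. Non-binding: crew (17 unused), stone (13 unused).
Since crew, stone are not tight, their duals are 0.
From A_Bᵀ y = c: 1·y_equipment + 5·y_soil = 35.5; 6·y_equipment + 4·y_soil = 70.
→ y_equipment = 8 and y_soil = 5.5.
Δz = y_equipment·Δb = 8 × (3) = 24, so new z* = 3087 + 24 = 3111.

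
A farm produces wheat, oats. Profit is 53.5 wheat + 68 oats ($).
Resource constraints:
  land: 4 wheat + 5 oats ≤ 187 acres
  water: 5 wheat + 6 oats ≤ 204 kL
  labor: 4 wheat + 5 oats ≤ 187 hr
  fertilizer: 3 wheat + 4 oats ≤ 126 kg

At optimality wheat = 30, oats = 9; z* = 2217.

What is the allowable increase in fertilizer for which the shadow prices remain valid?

Binding constraints: water, fertilizer. The basis is B = [[5,6],[3,4]] with det 2.
Per unit increase in fertilizer, x* moves by d = (-3, 2.5).
The basis stays optimal until wheat reaches 0; allowable increase = 10 kg.

10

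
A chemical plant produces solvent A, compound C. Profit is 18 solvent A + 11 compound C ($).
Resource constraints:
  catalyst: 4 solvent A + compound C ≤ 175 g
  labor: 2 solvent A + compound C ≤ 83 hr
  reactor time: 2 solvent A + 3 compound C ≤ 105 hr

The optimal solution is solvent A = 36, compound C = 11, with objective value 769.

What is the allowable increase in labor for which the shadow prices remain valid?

Binding constraints: labor, reactor time. The basis is B = [[2,1],[2,3]] with det 4.
Per unit increase in labor, x* moves by d = (0.75, -0.5).
The basis stays optimal until catalyst becomes binding; allowable increase = 8 hr.

8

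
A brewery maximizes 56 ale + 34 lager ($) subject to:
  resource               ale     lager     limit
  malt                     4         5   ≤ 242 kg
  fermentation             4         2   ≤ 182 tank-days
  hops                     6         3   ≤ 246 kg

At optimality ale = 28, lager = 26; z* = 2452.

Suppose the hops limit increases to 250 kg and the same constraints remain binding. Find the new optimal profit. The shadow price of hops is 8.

Δb = 4, so new z* = 2452 + (8)·(4) = 2452 + 32 = 2484.

2484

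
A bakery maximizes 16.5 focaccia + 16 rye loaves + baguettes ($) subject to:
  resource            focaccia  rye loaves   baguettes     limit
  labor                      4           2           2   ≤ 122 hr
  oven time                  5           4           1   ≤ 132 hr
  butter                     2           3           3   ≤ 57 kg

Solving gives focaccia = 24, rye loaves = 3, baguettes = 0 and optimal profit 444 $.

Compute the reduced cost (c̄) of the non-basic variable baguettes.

Check each constraint at x*: labor 102/122 (slack 20); oven time 132/132 (tight); butter 57/57 (tight).
Since labor is not tight, its dual is 0.
The binding rows give the dual system: 5·y_oven time + 2·y_butter = 16.5 and 4·y_oven time + 3·y_butter = 16.
→ y_oven time = 2.5 and y_butter = 2.
Reduced cost of baguettes: c₃ − yᵀa₃ = 1 − (2.5·1 + 2·3) = 1 − 8.5 = -7.5.

-7.5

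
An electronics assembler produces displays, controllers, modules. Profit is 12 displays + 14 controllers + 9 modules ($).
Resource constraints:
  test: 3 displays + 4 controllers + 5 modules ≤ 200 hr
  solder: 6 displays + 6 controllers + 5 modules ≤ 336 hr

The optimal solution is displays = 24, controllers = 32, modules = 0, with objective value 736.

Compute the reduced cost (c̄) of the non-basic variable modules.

-6

At the optimum: test uses 200 of 200 (binding); solder uses 336 of 336 (binding).
From A_Bᵀ y = c: 3·y_test + 6·y_solder = 12; 4·y_test + 6·y_solder = 14.
→ y_test = 2 and y_solder = 1.
Reduced cost of modules: c₃ − yᵀa₃ = 9 − (2·5 + 1·5) = 9 − 15 = -6.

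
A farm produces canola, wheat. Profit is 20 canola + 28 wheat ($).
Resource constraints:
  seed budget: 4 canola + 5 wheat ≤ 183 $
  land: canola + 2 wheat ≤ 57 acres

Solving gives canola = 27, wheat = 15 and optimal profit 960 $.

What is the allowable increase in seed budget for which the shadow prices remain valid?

Binding constraints: seed budget, land. The basis is B = [[4,5],[1,2]] with det 3.
Per unit increase in seed budget, x* moves by d = (0.6667, -0.3333).
The basis stays optimal until wheat reaches 0; allowable increase = 45 $.

45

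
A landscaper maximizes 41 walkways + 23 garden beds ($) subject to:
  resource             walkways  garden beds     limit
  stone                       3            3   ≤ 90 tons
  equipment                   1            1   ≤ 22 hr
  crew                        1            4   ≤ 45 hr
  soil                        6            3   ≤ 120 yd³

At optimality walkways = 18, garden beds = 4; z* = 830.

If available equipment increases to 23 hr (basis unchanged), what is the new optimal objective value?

Check each constraint at x*: stone 66/90 (slack 24); equipment 22/22 (tight); crew 34/45 (slack 11); soil 120/120 (tight).
Since stone, crew are not tight, their duals are 0.
The binding rows give the dual system: 1·y_equipment + 6·y_soil = 41 and 1·y_equipment + 3·y_soil = 23.
This yields shadow prices y_equipment = 5, y_soil = 6.
Δz = y_equipment·Δb = 5 × (1) = 5, so new z* = 830 + 5 = 835.

835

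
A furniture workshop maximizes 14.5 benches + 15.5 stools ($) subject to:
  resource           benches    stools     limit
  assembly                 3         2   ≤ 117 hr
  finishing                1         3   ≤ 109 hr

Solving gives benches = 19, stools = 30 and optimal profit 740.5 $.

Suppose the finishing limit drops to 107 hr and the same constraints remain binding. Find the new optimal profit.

Both assembly and finishing are binding at x*.
From A_Bᵀ y = c: 3·y_assembly + 1·y_finishing = 14.5; 2·y_assembly + 3·y_finishing = 15.5.
Solving: y_assembly = 4, y_finishing = 2.5.
Δz = y_finishing·Δb = 2.5 × (-2) = -5, so new z* = 740.5 − 5 = 735.5.

735.5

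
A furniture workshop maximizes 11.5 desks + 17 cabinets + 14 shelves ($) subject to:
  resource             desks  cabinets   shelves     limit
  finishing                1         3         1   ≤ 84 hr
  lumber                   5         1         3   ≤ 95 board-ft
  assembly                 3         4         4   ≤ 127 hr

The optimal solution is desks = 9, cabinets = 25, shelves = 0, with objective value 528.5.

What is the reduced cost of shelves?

Check each constraint at x*: finishing 84/84 (tight); lumber 70/95 (slack 25); assembly 127/127 (tight).
By complementary slackness, y = 0 for the non-binding constraint.
The binding rows give the dual system: 1·y_finishing + 3·y_assembly = 11.5 and 3·y_finishing + 4·y_assembly = 17.
→ y_finishing = 1 and y_assembly = 3.5.
Reduced cost of shelves: c₃ − yᵀa₃ = 14 − (1·1 + 3.5·4) = 14 − 15 = -1.

-1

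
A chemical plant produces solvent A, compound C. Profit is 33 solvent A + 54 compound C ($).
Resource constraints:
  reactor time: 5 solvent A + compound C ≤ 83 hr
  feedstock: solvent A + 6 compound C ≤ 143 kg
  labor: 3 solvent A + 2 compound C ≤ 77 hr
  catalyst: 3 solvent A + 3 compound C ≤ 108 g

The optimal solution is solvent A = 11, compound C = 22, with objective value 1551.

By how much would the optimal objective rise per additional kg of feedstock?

Check each constraint at x*: reactor time 77/83 (slack 6); feedstock 143/143 (tight); labor 77/77 (tight); catalyst 99/108 (slack 9).
By complementary slackness, y = 0 for the non-binding constraints.
The binding rows give the dual system: 1·y_feedstock + 3·y_labor = 33 and 6·y_feedstock + 2·y_labor = 54.
→ y_feedstock = 6 and y_labor = 9.
Shadow price of feedstock = 6.

6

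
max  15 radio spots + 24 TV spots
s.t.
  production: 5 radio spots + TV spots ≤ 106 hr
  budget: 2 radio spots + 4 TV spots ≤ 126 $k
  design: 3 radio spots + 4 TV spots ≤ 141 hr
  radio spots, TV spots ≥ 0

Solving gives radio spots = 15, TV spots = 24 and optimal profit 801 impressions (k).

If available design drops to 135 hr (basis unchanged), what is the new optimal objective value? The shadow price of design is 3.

Δb = -6, so new z* = 801 + (3)·(-6) = 801 − 18 = 783.

783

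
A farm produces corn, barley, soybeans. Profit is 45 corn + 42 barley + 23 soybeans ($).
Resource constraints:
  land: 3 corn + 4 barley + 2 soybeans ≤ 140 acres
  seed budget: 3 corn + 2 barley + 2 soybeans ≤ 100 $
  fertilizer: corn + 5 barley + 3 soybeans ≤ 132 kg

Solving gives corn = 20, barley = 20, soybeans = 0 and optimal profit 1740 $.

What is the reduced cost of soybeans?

Check each constraint at x*: land 140/140 (tight); seed budget 100/100 (tight); fertilizer 120/132 (slack 12).
By complementary slackness, y = 0 for the non-binding constraint.
Dual feasibility on the basic columns requires 3·y_land + 3·y_seed budget = 45, 4·y_land + 2·y_seed budget = 42.
This yields shadow prices y_land = 6, y_seed budget = 9.
Reduced cost of soybeans: c₃ − yᵀa₃ = 23 − (6·2 + 9·2) = 23 − 30 = -7.

-7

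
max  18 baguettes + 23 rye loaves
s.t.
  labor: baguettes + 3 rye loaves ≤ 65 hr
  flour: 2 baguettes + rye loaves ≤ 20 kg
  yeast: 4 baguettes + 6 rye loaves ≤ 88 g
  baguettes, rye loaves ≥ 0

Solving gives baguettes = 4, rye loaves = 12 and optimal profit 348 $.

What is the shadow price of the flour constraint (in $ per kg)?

2

At the optimum: labor uses 40 of 65 (slack = 25); flour uses 20 of 20 (binding); yeast uses 88 of 88 (binding).
By complementary slackness, y = 0 for the non-binding constraint.
From A_Bᵀ y = c: 2·y_flour + 4·y_yeast = 18; 1·y_flour + 6·y_yeast = 23.
→ y_flour = 2 and y_yeast = 3.5.
Shadow price of flour = 2.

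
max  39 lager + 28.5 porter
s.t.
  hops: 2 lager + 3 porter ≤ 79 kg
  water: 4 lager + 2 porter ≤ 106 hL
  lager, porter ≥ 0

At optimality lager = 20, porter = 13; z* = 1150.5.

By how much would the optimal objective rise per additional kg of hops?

4.5

Both hops and water are binding at x*.
Dual feasibility on the basic columns requires 2·y_hops + 4·y_water = 39, 3·y_hops + 2·y_water = 28.5.
This yields shadow prices y_hops = 4.5, y_water = 7.5.
Shadow price of hops = 4.5.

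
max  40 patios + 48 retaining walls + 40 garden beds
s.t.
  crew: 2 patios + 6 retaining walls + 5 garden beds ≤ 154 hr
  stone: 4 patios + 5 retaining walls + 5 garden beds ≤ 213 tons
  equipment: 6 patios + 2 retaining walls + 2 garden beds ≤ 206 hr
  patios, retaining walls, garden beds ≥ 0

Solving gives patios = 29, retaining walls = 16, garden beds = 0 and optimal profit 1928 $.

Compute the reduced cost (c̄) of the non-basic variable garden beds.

-1.5

Binding: crew and equipment. Non-binding: stone (17 unused).
By complementary slackness, y = 0 for the non-binding constraint.
Dual feasibility on the basic columns requires 2·y_crew + 6·y_equipment = 40, 6·y_crew + 2·y_equipment = 48.
→ y_crew = 6.5 and y_equipment = 4.5.
Reduced cost of garden beds: c₃ − yᵀa₃ = 40 − (6.5·5 + 4.5·2) = 40 − 41.5 = -1.5.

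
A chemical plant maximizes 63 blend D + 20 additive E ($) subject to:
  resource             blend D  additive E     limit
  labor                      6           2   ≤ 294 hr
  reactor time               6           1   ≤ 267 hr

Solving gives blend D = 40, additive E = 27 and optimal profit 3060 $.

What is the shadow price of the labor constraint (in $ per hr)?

9.5

Check each constraint at x*: labor 294/294 (tight); reactor time 267/267 (tight).
Dual feasibility on the basic columns requires 6·y_labor + 6·y_reactor time = 63, 2·y_labor + 1·y_reactor time = 20.
Solving: y_labor = 9.5, y_reactor time = 1.
Shadow price of labor = 9.5.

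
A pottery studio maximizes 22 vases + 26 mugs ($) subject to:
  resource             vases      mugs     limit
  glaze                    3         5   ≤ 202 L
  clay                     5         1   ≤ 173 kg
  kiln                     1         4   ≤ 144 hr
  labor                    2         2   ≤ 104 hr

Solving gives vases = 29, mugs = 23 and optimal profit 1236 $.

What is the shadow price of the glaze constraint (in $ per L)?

Binding: glaze and labor. Non-binding: clay (5 unused), kiln (23 unused).
Slack constraints have shadow price 0 (complementary slackness).
From A_Bᵀ y = c: 3·y_glaze + 2·y_labor = 22; 5·y_glaze + 2·y_labor = 26.
Solving: y_glaze = 2, y_labor = 8.
Shadow price of glaze = 2.

2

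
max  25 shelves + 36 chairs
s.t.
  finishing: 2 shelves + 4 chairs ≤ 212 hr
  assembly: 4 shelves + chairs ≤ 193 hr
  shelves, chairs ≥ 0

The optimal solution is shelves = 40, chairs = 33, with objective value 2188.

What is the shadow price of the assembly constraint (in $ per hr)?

2

Both finishing and assembly are binding at x*.
Dual feasibility on the basic columns requires 2·y_finishing + 4·y_assembly = 25, 4·y_finishing + 1·y_assembly = 36.
→ y_finishing = 8.5 and y_assembly = 2.
Shadow price of assembly = 2.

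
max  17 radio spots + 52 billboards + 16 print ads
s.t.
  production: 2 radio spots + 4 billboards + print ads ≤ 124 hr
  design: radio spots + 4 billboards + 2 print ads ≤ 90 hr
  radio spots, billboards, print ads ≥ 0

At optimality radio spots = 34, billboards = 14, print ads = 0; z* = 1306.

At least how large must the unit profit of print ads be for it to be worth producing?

At the optimum: production uses 124 of 124 (binding); design uses 90 of 90 (binding).
From A_Bᵀ y = c: 2·y_production + 1·y_design = 17; 4·y_production + 4·y_design = 52.
This yields shadow prices y_production = 4, y_design = 9.
print ads enters the basis when its profit ≥ yᵀa₃ = 4·1 + 9·2 = 22.

22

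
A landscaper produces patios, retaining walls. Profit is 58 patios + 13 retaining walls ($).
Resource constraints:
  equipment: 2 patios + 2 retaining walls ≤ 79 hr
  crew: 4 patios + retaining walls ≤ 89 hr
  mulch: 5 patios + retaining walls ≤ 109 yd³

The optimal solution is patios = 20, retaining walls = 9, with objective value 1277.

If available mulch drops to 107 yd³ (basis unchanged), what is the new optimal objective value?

Check each constraint at x*: equipment 58/79 (slack 21); crew 89/89 (tight); mulch 109/109 (tight).
Slack constraints have shadow price 0 (complementary slackness).
Dual feasibility on the basic columns requires 4·y_crew + 5·y_mulch = 58, 1·y_crew + 1·y_mulch = 13.
→ y_crew = 7 and y_mulch = 6.
Δz = y_mulch·Δb = 6 × (-2) = -12, so new z* = 1277 − 12 = 1265.

1265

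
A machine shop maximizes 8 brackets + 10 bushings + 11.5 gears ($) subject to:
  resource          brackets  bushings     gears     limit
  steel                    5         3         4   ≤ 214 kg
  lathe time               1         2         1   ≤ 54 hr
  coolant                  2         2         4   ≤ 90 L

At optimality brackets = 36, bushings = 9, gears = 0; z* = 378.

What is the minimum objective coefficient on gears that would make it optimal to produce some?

14

Check each constraint at x*: steel 207/214 (slack 7); lathe time 54/54 (tight); coolant 90/90 (tight).
By complementary slackness, y = 0 for the non-binding constraint.
The binding rows give the dual system: 1·y_lathe time + 2·y_coolant = 8 and 2·y_lathe time + 2·y_coolant = 10.
This yields shadow prices y_lathe time = 2, y_coolant = 3.
gears enters the basis when its profit ≥ yᵀa₃ = 2·1 + 3·4 = 14.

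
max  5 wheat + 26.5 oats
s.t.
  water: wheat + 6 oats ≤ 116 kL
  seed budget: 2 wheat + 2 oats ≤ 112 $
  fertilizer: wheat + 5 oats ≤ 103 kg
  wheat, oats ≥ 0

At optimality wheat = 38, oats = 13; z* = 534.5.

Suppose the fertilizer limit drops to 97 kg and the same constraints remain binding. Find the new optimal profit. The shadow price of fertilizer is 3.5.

513.5

Δb = -6, so new z* = 534.5 + (3.5)·(-6) = 534.5 − 21 = 513.5.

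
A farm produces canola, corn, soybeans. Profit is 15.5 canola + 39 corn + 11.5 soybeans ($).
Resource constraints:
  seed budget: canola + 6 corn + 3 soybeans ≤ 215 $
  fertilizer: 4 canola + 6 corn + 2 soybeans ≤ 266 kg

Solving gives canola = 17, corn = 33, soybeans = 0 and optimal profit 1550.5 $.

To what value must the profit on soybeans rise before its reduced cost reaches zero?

16.5

At the optimum: seed budget uses 215 of 215 (binding); fertilizer uses 266 of 266 (binding).
From A_Bᵀ y = c: 1·y_seed budget + 4·y_fertilizer = 15.5; 6·y_seed budget + 6·y_fertilizer = 39.
This yields shadow prices y_seed budget = 3.5, y_fertilizer = 3.
soybeans enters the basis when its profit ≥ yᵀa₃ = 3.5·3 + 3·2 = 16.5.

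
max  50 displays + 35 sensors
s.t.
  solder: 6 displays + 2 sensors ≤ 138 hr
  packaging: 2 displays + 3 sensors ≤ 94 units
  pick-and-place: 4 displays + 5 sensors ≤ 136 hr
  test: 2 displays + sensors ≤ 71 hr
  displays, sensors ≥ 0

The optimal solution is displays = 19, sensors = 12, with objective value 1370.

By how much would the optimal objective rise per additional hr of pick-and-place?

5

Binding: solder and pick-and-place. Non-binding: packaging (20 unused), test (21 unused).
Slack constraints have shadow price 0 (complementary slackness).
From A_Bᵀ y = c: 6·y_solder + 4·y_pick-and-place = 50; 2·y_solder + 5·y_pick-and-place = 35.
Solving: y_solder = 5, y_pick-and-place = 5.
Shadow price of pick-and-place = 5.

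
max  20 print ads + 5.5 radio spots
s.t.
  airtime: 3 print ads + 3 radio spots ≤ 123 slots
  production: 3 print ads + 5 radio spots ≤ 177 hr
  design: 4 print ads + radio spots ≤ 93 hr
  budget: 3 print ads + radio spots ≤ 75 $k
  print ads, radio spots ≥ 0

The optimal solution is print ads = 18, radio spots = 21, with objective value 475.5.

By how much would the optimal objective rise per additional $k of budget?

Check each constraint at x*: airtime 117/123 (slack 6); production 159/177 (slack 18); design 93/93 (tight); budget 75/75 (tight).
Slack constraints have shadow price 0 (complementary slackness).
From A_Bᵀ y = c: 4·y_design + 3·y_budget = 20; 1·y_design + 1·y_budget = 5.5.
This yields shadow prices y_design = 3.5, y_budget = 2.
Shadow price of budget = 2.

2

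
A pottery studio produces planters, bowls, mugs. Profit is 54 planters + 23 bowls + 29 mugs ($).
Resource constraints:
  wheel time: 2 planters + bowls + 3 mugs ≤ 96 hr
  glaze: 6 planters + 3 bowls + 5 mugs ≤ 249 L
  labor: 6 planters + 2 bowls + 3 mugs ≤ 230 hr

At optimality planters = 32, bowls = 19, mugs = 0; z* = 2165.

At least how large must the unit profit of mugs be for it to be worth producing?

37

Check each constraint at x*: wheel time 83/96 (slack 13); glaze 249/249 (tight); labor 230/230 (tight).
By complementary slackness, y = 0 for the non-binding constraint.
From A_Bᵀ y = c: 6·y_glaze + 6·y_labor = 54; 3·y_glaze + 2·y_labor = 23.
Solving: y_glaze = 5, y_labor = 4.
mugs enters the basis when its profit ≥ yᵀa₃ = 5·5 + 4·3 = 37.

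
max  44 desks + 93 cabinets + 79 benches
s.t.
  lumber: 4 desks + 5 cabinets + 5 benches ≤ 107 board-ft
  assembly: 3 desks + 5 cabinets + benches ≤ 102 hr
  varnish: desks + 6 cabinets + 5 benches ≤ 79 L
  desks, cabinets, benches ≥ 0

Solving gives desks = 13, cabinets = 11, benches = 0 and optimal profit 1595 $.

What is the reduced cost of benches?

-6

Binding: lumber and varnish. Non-binding: assembly (8 unused).
Since assembly is not tight, its dual is 0.
Dual feasibility on the basic columns requires 4·y_lumber + 1·y_varnish = 44, 5·y_lumber + 6·y_varnish = 93.
This yields shadow prices y_lumber = 9, y_varnish = 8.
Reduced cost of benches: c₃ − yᵀa₃ = 79 − (9·5 + 8·5) = 79 − 85 = -6.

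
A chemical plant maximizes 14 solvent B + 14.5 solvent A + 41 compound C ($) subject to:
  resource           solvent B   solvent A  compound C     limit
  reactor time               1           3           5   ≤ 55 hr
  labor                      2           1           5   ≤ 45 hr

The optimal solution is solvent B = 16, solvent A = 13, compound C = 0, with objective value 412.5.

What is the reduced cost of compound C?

-1.5

At the optimum: reactor time uses 55 of 55 (binding); labor uses 45 of 45 (binding).
From A_Bᵀ y = c: 1·y_reactor time + 2·y_labor = 14; 3·y_reactor time + 1·y_labor = 14.5.
Solving: y_reactor time = 3, y_labor = 5.5.
Reduced cost of compound C: c₃ − yᵀa₃ = 41 − (3·5 + 5.5·5) = 41 − 42.5 = -1.5.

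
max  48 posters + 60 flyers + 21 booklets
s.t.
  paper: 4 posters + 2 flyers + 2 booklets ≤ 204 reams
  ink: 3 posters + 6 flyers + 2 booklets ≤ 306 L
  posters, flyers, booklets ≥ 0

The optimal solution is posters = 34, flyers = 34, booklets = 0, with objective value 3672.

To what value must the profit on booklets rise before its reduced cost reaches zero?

At the optimum: paper uses 204 of 204 (binding); ink uses 306 of 306 (binding).
The binding rows give the dual system: 4·y_paper + 3·y_ink = 48 and 2·y_paper + 6·y_ink = 60.
→ y_paper = 6 and y_ink = 8.
booklets enters the basis when its profit ≥ yᵀa₃ = 6·2 + 8·2 = 28.

28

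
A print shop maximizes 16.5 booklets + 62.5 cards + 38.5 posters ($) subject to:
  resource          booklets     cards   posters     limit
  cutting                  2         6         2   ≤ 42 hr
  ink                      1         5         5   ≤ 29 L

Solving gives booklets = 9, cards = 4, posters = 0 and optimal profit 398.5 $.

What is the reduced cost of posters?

-4

Check each constraint at x*: cutting 42/42 (tight); ink 29/29 (tight).
The binding rows give the dual system: 2·y_cutting + 1·y_ink = 16.5 and 6·y_cutting + 5·y_ink = 62.5.
→ y_cutting = 5 and y_ink = 6.5.
Reduced cost of posters: c₃ − yᵀa₃ = 38.5 − (5·2 + 6.5·5) = 38.5 − 42.5 = -4.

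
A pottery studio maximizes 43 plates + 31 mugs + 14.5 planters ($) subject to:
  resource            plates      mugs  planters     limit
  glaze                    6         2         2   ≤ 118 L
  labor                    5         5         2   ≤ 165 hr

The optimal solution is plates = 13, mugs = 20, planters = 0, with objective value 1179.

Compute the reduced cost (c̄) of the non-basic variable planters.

At the optimum: glaze uses 118 of 118 (binding); labor uses 165 of 165 (binding).
From A_Bᵀ y = c: 6·y_glaze + 5·y_labor = 43; 2·y_glaze + 5·y_labor = 31.
→ y_glaze = 3 and y_labor = 5.
Reduced cost of planters: c₃ − yᵀa₃ = 14.5 − (3·2 + 5·2) = 14.5 − 16 = -1.5.

-1.5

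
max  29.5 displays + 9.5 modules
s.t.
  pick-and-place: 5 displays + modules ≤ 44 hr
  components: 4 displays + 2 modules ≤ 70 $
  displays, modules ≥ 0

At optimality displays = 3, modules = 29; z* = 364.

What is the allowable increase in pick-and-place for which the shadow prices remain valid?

Binding constraints: pick-and-place, components. The basis is B = [[5,1],[4,2]] with det 6.
Per unit increase in pick-and-place, x* moves by d = (0.3333, -0.6667).
The basis stays optimal until modules reaches 0; allowable increase = 43.5 hr.

43.5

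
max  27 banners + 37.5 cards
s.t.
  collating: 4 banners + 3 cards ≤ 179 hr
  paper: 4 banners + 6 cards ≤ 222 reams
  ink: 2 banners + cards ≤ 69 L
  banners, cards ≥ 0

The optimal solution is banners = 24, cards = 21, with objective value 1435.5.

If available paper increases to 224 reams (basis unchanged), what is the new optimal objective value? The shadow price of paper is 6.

1447.5

Δb = 2, so new z* = 1435.5 + (6)·(2) = 1435.5 + 12 = 1447.5.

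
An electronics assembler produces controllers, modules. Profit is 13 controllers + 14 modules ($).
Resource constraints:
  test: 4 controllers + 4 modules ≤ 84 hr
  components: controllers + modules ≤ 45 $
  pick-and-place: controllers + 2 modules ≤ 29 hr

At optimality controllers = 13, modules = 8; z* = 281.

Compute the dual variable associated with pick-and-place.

Binding: test and pick-and-place. Non-binding: components (24 unused).
Slack constraints have shadow price 0 (complementary slackness).
From A_Bᵀ y = c: 4·y_test + 1·y_pick-and-place = 13; 4·y_test + 2·y_pick-and-place = 14.
→ y_test = 3 and y_pick-and-place = 1.
Shadow price of pick-and-place = 1.

1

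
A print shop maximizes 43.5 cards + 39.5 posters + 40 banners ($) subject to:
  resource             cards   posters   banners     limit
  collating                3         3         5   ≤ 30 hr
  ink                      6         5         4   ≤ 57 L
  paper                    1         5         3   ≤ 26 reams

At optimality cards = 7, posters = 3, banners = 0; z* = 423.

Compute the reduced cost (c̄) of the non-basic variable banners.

Check each constraint at x*: collating 30/30 (tight); ink 57/57 (tight); paper 22/26 (slack 4).
By complementary slackness, y = 0 for the non-binding constraint.
From A_Bᵀ y = c: 3·y_collating + 6·y_ink = 43.5; 3·y_collating + 5·y_ink = 39.5.
→ y_collating = 6.5 and y_ink = 4.
Reduced cost of banners: c₃ − yᵀa₃ = 40 − (6.5·5 + 4·4) = 40 − 48.5 = -8.5.

-8.5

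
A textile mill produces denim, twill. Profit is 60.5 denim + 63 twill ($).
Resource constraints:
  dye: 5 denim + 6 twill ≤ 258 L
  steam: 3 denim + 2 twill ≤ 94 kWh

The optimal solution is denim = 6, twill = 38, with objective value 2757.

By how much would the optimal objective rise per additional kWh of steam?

Both dye and steam are binding at x*.
From A_Bᵀ y = c: 5·y_dye + 3·y_steam = 60.5; 6·y_dye + 2·y_steam = 63.
This yields shadow prices y_dye = 8.5, y_steam = 6.
Shadow price of steam = 6.

6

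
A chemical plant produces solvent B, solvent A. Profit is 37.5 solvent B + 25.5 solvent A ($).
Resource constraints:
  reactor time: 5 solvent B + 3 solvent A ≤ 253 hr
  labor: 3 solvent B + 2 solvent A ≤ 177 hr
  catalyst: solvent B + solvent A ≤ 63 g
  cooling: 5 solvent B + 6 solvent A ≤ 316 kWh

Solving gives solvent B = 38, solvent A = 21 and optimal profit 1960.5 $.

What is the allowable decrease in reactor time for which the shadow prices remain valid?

95

Binding constraints: reactor time, cooling. The basis is B = [[5,3],[5,6]] with det 15.
Per unit decrease in reactor time, x* moves by d = (-0.4, 0.3333).
The basis stays optimal until solvent B reaches 0; allowable decrease = 95 hr.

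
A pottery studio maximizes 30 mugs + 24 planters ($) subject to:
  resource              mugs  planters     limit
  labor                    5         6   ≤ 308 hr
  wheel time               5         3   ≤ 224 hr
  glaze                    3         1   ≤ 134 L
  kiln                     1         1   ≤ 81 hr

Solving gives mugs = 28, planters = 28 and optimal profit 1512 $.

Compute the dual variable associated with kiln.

At the optimum: labor uses 308 of 308 (binding); wheel time uses 224 of 224 (binding); glaze uses 112 of 134 (slack = 22); kiln uses 56 of 81 (slack = 25).
By complementary slackness, y = 0 for the non-binding constraints.
The binding rows give the dual system: 5·y_labor + 5·y_wheel time = 30 and 6·y_labor + 3·y_wheel time = 24.
Solving: y_labor = 2, y_wheel time = 4.
Shadow price of kiln = 0.

0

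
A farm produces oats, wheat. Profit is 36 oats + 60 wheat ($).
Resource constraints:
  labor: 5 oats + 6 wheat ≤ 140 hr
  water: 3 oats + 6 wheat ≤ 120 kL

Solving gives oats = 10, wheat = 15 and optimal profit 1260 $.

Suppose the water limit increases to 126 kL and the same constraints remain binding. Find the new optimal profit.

1302

Both labor and water are binding at x*.
From A_Bᵀ y = c: 5·y_labor + 3·y_water = 36; 6·y_labor + 6·y_water = 60.
→ y_labor = 3 and y_water = 7.
Δz = y_water·Δb = 7 × (6) = 42, so new z* = 1260 + 42 = 1302.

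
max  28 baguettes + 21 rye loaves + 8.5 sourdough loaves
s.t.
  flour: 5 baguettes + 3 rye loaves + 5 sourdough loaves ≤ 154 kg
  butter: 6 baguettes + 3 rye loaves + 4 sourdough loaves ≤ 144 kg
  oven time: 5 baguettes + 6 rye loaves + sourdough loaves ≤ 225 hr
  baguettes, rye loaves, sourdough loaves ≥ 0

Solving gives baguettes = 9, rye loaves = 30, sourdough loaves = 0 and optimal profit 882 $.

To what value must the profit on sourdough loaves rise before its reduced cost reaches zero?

14

At the optimum: flour uses 135 of 154 (slack = 19); butter uses 144 of 144 (binding); oven time uses 225 of 225 (binding).
By complementary slackness, y = 0 for the non-binding constraint.
The binding rows give the dual system: 6·y_butter + 5·y_oven time = 28 and 3·y_butter + 6·y_oven time = 21.
→ y_butter = 3 and y_oven time = 2.
sourdough loaves enters the basis when its profit ≥ yᵀa₃ = 3·4 + 2·1 = 14.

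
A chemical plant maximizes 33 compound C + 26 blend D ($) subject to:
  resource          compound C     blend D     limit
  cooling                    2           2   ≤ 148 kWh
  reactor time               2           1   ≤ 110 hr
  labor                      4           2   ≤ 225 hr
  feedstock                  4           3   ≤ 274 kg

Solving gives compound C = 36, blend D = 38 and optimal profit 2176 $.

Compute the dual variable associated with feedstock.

0

At the optimum: cooling uses 148 of 148 (binding); reactor time uses 110 of 110 (binding); labor uses 220 of 225 (slack = 5); feedstock uses 258 of 274 (slack = 16).
Slack constraints have shadow price 0 (complementary slackness).
From A_Bᵀ y = c: 2·y_cooling + 2·y_reactor time = 33; 2·y_cooling + 1·y_reactor time = 26.
This yields shadow prices y_cooling = 9.5, y_reactor time = 7.
Shadow price of feedstock = 0.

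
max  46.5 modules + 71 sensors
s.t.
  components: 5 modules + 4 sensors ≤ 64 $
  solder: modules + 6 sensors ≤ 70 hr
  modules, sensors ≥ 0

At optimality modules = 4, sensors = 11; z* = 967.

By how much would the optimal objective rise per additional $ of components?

At the optimum: components uses 64 of 64 (binding); solder uses 70 of 70 (binding).
Dual feasibility on the basic columns requires 5·y_components + 1·y_solder = 46.5, 4·y_components + 6·y_solder = 71.
→ y_components = 8 and y_solder = 6.5.
Shadow price of components = 8.

8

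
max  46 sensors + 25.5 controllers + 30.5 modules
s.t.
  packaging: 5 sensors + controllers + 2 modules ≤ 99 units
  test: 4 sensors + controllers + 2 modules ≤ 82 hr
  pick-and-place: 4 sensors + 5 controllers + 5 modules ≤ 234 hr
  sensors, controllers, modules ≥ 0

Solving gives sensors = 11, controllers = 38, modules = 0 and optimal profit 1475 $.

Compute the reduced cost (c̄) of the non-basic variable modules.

Check each constraint at x*: packaging 93/99 (slack 6); test 82/82 (tight); pick-and-place 234/234 (tight).
Since packaging is not tight, its dual is 0.
The binding rows give the dual system: 4·y_test + 4·y_pick-and-place = 46 and 1·y_test + 5·y_pick-and-place = 25.5.
→ y_test = 8 and y_pick-and-place = 3.5.
Reduced cost of modules: c₃ − yᵀa₃ = 30.5 − (8·2 + 3.5·5) = 30.5 − 33.5 = -3.

-3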